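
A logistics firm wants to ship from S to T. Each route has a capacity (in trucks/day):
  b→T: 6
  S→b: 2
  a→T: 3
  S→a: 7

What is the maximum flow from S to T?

Augment S→b→T: bottleneck 2. Total 2.
Augment S→a→T: bottleneck 3. Total 5.
No augmenting path remains in the residual graph.

5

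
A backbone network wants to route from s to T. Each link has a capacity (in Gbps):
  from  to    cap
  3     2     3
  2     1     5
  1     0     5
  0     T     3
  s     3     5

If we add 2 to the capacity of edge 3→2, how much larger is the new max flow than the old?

0

Original max flow = 3.
Even with extra capacity on 3→2, another cut of capacity 3 remains binding.
New max flow = 3. Increase = 0.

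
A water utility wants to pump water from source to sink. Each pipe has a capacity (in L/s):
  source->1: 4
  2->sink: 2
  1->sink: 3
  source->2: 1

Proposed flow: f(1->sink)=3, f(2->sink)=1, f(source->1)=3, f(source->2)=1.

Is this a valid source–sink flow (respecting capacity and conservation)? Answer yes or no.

Yes

Every edge has 0 ≤ f(e) ≤ cap(e).
At each intermediate node, inflow equals outflow.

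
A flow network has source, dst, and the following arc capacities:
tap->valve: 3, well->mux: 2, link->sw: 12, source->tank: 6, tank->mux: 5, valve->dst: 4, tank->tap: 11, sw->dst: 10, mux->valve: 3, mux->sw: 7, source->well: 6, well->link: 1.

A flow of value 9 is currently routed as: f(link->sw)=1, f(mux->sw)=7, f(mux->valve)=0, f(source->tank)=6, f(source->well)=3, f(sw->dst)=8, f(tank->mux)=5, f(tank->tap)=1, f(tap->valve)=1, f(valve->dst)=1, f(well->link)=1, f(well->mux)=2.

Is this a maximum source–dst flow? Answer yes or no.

Residual reachable from source: {source, well}; dst is not reachable.
Saturated cut: source->tank, well->link, well->mux with total capacity 9 = current flow value. Flow is maximum.

Yes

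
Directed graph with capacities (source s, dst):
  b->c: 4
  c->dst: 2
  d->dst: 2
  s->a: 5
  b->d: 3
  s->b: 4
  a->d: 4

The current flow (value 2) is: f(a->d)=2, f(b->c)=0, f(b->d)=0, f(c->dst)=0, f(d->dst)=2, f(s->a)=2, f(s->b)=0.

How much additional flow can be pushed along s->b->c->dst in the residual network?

Residual capacities along the path: s->b: 4, b->c: 4, c->dst: 2.
Minimum is 2.

2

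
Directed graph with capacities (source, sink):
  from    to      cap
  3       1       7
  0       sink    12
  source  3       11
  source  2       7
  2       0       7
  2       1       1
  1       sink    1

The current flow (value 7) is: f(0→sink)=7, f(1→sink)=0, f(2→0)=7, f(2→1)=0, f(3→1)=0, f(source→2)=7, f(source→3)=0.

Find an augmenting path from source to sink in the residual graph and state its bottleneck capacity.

source→3→1→sink, bottleneck 1

Residual along source→3→1→sink: source→3: 11, 3→1: 7, 1→sink: 1.
Bottleneck = min = 1.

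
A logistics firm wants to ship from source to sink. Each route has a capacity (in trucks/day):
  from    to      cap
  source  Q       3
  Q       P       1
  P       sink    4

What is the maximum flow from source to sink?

1

Augment source→Q→P→sink: bottleneck 1. Total 1.
No augmenting path remains in the residual graph.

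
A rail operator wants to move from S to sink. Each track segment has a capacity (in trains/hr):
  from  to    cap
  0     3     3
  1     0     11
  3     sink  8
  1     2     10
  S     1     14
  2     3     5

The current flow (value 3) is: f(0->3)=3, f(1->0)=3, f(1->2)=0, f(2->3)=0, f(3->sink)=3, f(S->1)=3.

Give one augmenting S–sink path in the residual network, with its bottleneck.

Residual along S->1->2->3->sink: S->1: 11, 1->2: 10, 2->3: 5, 3->sink: 5.
Bottleneck = min = 5.

S->1->2->3->sink, bottleneck 5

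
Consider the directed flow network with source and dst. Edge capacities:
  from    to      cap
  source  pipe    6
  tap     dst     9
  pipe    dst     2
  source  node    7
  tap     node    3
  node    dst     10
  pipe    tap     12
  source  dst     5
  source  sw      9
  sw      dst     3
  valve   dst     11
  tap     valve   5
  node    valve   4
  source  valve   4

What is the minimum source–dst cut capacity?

Max flow = 25 (via 6 augmenting paths).
In the residual at optimum, the set reachable from source is {source, sw}.
Cut edges: source->pipe (cap 6), source->node (cap 7), source->valve (cap 4), source->dst (cap 5), sw->dst (cap 3). Sum = 25.

25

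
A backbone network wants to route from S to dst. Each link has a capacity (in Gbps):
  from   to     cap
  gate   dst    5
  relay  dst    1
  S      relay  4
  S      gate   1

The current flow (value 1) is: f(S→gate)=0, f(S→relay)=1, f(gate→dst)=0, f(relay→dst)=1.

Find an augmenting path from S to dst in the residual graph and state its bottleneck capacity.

Residual along S→gate→dst: S→gate: 1, gate→dst: 5.
Bottleneck = min = 1.

S→gate→dst, bottleneck 1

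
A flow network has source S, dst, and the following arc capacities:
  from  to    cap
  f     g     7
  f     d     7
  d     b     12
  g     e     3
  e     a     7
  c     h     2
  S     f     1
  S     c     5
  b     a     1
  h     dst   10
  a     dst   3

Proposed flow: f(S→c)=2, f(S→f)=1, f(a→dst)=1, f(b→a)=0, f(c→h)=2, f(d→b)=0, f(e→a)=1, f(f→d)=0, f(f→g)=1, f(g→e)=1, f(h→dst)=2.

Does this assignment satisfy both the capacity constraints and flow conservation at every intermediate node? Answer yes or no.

Yes

Every edge has 0 ≤ f(e) ≤ cap(e).
At each intermediate node, inflow equals outflow.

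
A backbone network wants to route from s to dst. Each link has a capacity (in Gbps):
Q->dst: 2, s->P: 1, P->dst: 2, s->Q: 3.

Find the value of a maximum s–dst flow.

Augment s->Q->dst: bottleneck 2. Total 2.
Augment s->P->dst: bottleneck 1. Total 3.
No augmenting path remains in the residual graph.

3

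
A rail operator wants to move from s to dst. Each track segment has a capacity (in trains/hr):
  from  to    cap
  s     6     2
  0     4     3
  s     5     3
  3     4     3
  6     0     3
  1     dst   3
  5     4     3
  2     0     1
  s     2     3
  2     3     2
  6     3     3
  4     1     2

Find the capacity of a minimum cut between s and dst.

2

Max flow = 2 (via 1 augmenting path).
In the residual at optimum, the set reachable from s is {0, 2, 3, 4, 5, 6, s}.
Cut edges: 4->1 (cap 2). Sum = 2.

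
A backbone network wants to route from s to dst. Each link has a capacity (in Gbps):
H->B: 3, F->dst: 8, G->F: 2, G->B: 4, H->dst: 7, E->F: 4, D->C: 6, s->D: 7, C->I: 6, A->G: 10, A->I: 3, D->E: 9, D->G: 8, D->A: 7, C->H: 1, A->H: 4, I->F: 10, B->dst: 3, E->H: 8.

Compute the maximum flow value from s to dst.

7

Augment s->D->E->H->dst: bottleneck 7. Total 7.
No augmenting path remains in the residual graph.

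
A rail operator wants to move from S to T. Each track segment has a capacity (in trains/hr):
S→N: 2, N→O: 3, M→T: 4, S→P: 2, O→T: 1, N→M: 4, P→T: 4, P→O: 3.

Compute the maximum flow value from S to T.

4

Augment S→P→T: bottleneck 2. Total 2.
Augment S→N→O→T: bottleneck 1. Total 3.
Augment S→N→M→T: bottleneck 1. Total 4.
No augmenting path remains in the residual graph.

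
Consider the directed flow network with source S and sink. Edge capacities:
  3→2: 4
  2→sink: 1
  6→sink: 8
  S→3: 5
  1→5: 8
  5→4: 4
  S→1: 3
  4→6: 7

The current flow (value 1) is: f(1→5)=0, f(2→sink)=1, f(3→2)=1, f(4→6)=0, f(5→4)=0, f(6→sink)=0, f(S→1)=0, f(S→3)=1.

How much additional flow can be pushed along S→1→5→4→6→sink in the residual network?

3

Residual capacities along the path: S→1: 3, 1→5: 8, 5→4: 4, 4→6: 7, 6→sink: 8.
Minimum is 3.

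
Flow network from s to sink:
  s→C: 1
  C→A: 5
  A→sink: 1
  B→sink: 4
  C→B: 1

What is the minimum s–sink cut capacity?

Max flow = 1 (via 1 augmenting path).
In the residual at optimum, the set reachable from s is {s}.
Cut edges: s→C (cap 1). Sum = 1.

1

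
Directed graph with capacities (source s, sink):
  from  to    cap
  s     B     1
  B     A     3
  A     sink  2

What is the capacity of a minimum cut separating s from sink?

Max flow = 1 (via 1 augmenting path).
In the residual at optimum, the set reachable from s is {s}.
Cut edges: s→B (cap 1). Sum = 1.

1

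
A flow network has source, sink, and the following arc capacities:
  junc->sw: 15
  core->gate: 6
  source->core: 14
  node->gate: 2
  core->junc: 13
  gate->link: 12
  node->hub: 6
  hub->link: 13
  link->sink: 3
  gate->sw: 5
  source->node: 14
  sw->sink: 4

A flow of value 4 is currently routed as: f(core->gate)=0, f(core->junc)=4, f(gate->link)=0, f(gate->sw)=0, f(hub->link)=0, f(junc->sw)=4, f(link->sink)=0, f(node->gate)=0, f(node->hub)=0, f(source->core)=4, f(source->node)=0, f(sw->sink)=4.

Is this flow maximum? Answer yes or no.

No

Residual path source->core->gate->link->sink has bottleneck 3 > 0.
Pushing 3 along it raises the flow to 7, so the given flow is not maximum.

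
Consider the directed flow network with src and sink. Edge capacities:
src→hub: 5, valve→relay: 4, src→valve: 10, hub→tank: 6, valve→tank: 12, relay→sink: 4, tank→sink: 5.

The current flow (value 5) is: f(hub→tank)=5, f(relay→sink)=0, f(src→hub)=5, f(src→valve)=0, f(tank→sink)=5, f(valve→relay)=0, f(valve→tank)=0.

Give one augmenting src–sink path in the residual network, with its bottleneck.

src→valve→relay→sink, bottleneck 4

Residual along src→valve→relay→sink: src→valve: 10, valve→relay: 4, relay→sink: 4.
Bottleneck = min = 4.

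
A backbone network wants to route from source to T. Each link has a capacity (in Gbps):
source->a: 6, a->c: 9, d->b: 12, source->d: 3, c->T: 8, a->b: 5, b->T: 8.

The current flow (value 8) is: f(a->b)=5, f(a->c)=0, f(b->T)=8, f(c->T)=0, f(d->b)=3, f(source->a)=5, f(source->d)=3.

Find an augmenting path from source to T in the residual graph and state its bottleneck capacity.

Residual along source->a->c->T: source->a: 1, a->c: 9, c->T: 8.
Bottleneck = min = 1.

source->a->c->T, bottleneck 1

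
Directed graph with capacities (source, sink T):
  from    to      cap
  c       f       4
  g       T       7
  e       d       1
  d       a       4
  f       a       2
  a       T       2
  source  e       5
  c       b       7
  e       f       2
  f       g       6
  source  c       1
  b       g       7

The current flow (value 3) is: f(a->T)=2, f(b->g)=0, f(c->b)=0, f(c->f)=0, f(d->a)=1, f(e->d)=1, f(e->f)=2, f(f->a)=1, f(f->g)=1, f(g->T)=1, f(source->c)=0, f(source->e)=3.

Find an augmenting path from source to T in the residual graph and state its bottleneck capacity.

source->c->f->g->T, bottleneck 1

Residual along source->c->f->g->T: source->c: 1, c->f: 4, f->g: 5, g->T: 6.
Bottleneck = min = 1.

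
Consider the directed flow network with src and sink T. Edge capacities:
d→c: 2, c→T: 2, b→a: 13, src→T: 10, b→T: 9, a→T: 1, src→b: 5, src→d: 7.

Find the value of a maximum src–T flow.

17

Augment src→T: bottleneck 10. Total 10.
Augment src→b→T: bottleneck 5. Total 15.
Augment src→d→c→T: bottleneck 2. Total 17.
No augmenting path remains in the residual graph.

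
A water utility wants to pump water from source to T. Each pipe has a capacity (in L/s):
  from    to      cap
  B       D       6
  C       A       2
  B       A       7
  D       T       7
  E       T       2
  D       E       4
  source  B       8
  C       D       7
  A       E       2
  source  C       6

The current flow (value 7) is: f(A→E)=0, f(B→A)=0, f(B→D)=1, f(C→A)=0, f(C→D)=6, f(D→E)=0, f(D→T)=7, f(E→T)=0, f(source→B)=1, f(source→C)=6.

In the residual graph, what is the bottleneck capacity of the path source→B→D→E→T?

2

Residual capacities along the path: source→B: 7, B→D: 5, D→E: 4, E→T: 2.
Minimum is 2.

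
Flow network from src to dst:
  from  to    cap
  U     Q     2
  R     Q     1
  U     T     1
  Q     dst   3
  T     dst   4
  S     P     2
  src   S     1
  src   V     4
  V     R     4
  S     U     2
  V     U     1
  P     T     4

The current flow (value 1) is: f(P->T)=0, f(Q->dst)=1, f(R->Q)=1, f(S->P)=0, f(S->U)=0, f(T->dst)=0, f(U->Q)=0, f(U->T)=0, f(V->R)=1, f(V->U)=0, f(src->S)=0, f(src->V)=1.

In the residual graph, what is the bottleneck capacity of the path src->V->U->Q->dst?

1

Residual capacities along the path: src->V: 3, V->U: 1, U->Q: 2, Q->dst: 2.
Minimum is 1.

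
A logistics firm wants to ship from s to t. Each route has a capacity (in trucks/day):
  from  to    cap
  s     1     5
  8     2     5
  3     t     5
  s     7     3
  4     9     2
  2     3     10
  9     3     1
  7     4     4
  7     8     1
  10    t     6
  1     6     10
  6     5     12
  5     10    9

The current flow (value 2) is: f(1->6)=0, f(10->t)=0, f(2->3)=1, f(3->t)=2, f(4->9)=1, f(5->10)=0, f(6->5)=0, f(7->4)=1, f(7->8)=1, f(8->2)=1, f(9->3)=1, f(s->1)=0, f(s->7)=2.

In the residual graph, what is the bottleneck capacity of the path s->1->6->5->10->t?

Residual capacities along the path: s->1: 5, 1->6: 10, 6->5: 12, 5->10: 9, 10->t: 6.
Minimum is 5.

5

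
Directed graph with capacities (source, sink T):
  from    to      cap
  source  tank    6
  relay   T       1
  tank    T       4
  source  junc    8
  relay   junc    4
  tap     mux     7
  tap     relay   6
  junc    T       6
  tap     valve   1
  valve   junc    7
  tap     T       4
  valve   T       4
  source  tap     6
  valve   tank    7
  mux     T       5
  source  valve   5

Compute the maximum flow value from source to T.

20

Augment source->tap->T: bottleneck 4. Total 4.
Augment source->valve->T: bottleneck 4. Total 8.
Augment source->tank->T: bottleneck 4. Total 12.
Augment source->junc->T: bottleneck 6. Total 18.
Augment source->tap->mux->T: bottleneck 2. Total 20.
No augmenting path remains in the residual graph.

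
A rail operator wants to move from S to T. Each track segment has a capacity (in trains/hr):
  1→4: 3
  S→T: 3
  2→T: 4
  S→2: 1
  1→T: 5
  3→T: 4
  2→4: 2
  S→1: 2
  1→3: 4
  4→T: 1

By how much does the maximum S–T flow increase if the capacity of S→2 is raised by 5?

4

Original max flow = 6.
After raising cap(S→2), augmenting paths through that edge carry 4 more units.
New max flow = 10. Increase = 4.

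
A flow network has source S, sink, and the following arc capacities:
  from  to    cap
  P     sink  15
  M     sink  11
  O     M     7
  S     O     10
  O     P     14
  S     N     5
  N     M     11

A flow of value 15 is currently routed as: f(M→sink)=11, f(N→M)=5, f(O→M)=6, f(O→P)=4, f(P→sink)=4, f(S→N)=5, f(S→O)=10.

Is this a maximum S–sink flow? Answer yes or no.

Residual reachable from S: {S}; sink is not reachable.
Saturated cut: S→N, S→O with total capacity 15 = current flow value. Flow is maximum.

Yes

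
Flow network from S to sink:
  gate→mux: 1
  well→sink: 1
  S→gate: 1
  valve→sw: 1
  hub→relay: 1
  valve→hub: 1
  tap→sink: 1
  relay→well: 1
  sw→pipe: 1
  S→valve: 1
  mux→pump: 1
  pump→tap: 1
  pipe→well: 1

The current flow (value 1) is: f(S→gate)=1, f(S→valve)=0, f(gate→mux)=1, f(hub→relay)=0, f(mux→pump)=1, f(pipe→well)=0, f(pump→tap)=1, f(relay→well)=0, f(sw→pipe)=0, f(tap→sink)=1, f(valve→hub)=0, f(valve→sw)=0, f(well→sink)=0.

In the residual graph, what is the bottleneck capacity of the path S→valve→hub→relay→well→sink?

1

Residual capacities along the path: S→valve: 1, valve→hub: 1, hub→relay: 1, relay→well: 1, well→sink: 1.
Minimum is 1.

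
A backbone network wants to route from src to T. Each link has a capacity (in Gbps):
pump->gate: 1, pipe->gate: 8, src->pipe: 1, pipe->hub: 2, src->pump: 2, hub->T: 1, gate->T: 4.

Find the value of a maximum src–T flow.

2

Augment src->pump->gate->T: bottleneck 1. Total 1.
Augment src->pipe->gate->T: bottleneck 1. Total 2.
No augmenting path remains in the residual graph.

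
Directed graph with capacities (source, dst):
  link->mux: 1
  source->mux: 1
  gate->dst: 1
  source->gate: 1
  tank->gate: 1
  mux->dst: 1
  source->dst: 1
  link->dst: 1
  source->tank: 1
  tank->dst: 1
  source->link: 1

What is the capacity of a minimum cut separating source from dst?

5

Max flow = 5 (via 5 augmenting paths).
In the residual at optimum, the set reachable from source is {source}.
Cut edges: source->tank (cap 1), source->link (cap 1), source->mux (cap 1), source->gate (cap 1), source->dst (cap 1). Sum = 5.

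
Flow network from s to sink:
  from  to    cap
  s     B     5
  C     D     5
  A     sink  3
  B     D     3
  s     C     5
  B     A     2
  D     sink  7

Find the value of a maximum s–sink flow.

Augment s→C→D→sink: bottleneck 5. Total 5.
Augment s→B→D→sink: bottleneck 2. Total 7.
Augment s→B→A→sink: bottleneck 2. Total 9.
No augmenting path remains in the residual graph.

9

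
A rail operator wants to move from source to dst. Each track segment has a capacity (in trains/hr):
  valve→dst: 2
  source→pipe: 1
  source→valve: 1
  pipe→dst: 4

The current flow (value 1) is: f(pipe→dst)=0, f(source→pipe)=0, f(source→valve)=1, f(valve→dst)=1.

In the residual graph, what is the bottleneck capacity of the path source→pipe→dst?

Residual capacities along the path: source→pipe: 1, pipe→dst: 4.
Minimum is 1.

1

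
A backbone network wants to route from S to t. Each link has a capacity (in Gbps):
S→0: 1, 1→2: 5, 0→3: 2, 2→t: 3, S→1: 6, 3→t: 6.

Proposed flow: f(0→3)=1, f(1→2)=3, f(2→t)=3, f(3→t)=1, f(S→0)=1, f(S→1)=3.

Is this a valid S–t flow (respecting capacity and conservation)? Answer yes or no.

Every edge has 0 ≤ f(e) ≤ cap(e).
At each intermediate node, inflow equals outflow.

Yes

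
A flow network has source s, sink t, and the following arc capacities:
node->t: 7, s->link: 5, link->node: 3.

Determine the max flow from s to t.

Augment s->link->node->t: bottleneck 3. Total 3.
No augmenting path remains in the residual graph.

3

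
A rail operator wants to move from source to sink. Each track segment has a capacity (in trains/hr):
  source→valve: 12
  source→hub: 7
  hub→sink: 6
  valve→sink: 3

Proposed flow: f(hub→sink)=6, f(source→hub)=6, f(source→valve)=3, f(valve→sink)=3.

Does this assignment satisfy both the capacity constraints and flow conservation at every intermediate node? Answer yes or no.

Yes

Every edge has 0 ≤ f(e) ≤ cap(e).
At each intermediate node, inflow equals outflow.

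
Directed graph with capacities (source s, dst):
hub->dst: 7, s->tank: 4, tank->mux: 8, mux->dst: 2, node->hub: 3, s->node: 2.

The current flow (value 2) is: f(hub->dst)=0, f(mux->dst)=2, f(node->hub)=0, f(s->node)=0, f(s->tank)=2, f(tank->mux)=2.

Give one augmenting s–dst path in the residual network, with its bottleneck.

Residual along s->node->hub->dst: s->node: 2, node->hub: 3, hub->dst: 7.
Bottleneck = min = 2.

s->node->hub->dst, bottleneck 2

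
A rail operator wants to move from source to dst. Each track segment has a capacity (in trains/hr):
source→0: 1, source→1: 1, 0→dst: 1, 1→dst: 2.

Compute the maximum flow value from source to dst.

2

Augment source→0→dst: bottleneck 1. Total 1.
Augment source→1→dst: bottleneck 1. Total 2.
No augmenting path remains in the residual graph.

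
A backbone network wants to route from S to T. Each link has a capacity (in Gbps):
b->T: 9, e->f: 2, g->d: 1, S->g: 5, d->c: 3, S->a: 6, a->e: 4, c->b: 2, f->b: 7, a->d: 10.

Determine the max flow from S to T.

Augment S->g->d->c->b->T: bottleneck 1. Total 1.
Augment S->a->e->f->b->T: bottleneck 2. Total 3.
Augment S->a->d->c->b->T: bottleneck 1. Total 4.
No augmenting path remains in the residual graph.

4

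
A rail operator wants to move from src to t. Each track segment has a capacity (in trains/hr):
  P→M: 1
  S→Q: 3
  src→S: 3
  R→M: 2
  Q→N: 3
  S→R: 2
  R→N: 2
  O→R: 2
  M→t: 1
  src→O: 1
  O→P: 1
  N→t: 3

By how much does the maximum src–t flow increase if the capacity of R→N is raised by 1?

0

Original max flow = 4.
Edge R→N does not cross the min cut (source side {src}), so extra capacity there cannot help.
New max flow = 4. Increase = 0.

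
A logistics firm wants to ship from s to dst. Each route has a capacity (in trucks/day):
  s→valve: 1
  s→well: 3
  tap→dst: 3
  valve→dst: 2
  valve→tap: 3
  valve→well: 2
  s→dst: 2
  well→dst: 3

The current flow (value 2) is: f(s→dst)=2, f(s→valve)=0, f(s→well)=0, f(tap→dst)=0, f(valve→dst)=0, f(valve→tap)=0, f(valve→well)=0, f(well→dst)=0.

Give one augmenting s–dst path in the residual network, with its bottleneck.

Residual along s→valve→dst: s→valve: 1, valve→dst: 2.
Bottleneck = min = 1.

s→valve→dst, bottleneck 1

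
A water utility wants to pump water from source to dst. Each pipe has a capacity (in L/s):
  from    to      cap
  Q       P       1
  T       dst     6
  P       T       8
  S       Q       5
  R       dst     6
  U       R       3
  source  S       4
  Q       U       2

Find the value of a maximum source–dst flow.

Augment source->S->Q->P->T->dst: bottleneck 1. Total 1.
Augment source->S->Q->U->R->dst: bottleneck 2. Total 3.
No augmenting path remains in the residual graph.

3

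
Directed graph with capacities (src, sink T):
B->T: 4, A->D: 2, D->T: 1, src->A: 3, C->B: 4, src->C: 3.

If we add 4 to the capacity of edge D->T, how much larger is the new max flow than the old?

Original max flow = 4.
After raising cap(D->T), augmenting paths through that edge carry 1 more unit.
New max flow = 5. Increase = 1.

1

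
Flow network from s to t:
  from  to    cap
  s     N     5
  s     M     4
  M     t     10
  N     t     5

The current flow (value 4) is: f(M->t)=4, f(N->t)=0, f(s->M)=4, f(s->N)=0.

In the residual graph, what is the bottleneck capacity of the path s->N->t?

5

Residual capacities along the path: s->N: 5, N->t: 5.
Minimum is 5.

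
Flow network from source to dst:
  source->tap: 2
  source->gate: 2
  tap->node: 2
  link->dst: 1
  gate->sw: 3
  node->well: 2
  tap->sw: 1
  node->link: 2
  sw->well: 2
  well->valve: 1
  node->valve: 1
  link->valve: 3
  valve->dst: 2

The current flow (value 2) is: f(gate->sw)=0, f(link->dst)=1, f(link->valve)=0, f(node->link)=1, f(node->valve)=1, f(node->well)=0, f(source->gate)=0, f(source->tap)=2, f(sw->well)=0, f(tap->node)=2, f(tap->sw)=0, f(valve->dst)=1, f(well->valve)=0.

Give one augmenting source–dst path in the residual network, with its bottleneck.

source->gate->sw->well->valve->dst, bottleneck 1

Residual along source->gate->sw->well->valve->dst: source->gate: 2, gate->sw: 3, sw->well: 2, well->valve: 1, valve->dst: 1.
Bottleneck = min = 1.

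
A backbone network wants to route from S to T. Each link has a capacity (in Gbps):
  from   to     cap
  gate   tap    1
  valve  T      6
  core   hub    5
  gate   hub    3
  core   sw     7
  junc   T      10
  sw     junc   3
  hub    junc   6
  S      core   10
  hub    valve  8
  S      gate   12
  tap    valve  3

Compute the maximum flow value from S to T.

Augment S->gate->tap->valve->T: bottleneck 1. Total 1.
Augment S->gate->hub->valve->T: bottleneck 3. Total 4.
Augment S->core->hub->valve->T: bottleneck 2. Total 6.
Augment S->core->hub->junc->T: bottleneck 3. Total 9.
Augment S->core->sw->junc->T: bottleneck 3. Total 12.
No augmenting path remains in the residual graph.

12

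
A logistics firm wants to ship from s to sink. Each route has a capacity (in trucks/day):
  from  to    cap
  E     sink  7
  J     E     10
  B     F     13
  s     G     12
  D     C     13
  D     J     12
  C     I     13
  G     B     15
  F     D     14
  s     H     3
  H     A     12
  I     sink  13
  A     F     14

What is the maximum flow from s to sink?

Augment s->H->A->F->D->J->E->sink: bottleneck 3. Total 3.
Augment s->G->B->F->D->J->E->sink: bottleneck 4. Total 7.
Augment s->G->B->F->D->C->I->sink: bottleneck 7. Total 14.
No augmenting path remains in the residual graph.

14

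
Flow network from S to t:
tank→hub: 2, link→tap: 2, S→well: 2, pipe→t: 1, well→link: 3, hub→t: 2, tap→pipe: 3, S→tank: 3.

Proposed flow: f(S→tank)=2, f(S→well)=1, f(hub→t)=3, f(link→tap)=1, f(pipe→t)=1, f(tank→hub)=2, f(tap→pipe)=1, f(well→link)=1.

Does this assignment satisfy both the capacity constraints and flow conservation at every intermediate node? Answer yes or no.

No

Capacity violated on hub→t: flow 3 > capacity 2.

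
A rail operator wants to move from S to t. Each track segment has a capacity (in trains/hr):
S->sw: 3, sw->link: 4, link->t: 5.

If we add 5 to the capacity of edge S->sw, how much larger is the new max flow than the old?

Original max flow = 3.
After raising cap(S->sw), augmenting paths through that edge carry 1 more unit.
New max flow = 4. Increase = 1.

1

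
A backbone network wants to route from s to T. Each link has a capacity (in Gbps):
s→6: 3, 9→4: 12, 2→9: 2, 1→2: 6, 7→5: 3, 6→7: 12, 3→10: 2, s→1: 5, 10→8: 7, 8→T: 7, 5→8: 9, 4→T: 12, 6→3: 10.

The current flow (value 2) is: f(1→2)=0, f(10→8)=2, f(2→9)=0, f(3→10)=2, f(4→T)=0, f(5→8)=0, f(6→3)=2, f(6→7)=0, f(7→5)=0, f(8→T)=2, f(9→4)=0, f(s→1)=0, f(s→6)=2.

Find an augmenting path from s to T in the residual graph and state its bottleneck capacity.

Residual along s→6→7→5→8→T: s→6: 1, 6→7: 12, 7→5: 3, 5→8: 9, 8→T: 5.
Bottleneck = min = 1.

s→6→7→5→8→T, bottleneck 1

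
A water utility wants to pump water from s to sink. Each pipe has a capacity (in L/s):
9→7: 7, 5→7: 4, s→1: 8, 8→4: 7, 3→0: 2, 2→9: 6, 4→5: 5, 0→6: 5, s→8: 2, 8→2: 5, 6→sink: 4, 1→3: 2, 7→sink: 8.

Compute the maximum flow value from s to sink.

4

Augment s→8→4→5→7→sink: bottleneck 2. Total 2.
Augment s→1→3→0→6→sink: bottleneck 2. Total 4.
No augmenting path remains in the residual graph.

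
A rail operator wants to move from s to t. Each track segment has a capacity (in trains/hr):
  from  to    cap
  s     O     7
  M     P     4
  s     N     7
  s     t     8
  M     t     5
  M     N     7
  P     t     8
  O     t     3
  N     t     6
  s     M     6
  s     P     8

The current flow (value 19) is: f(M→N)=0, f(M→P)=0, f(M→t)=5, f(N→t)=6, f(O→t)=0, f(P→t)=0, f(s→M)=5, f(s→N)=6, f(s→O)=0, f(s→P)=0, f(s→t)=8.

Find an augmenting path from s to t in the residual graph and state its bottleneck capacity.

s→P→t, bottleneck 8

Residual along s→P→t: s→P: 8, P→t: 8.
Bottleneck = min = 8.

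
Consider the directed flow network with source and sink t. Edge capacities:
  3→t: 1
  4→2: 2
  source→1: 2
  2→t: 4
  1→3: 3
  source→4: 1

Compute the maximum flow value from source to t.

Augment source→4→2→t: bottleneck 1. Total 1.
Augment source→1→3→t: bottleneck 1. Total 2.
No augmenting path remains in the residual graph.

2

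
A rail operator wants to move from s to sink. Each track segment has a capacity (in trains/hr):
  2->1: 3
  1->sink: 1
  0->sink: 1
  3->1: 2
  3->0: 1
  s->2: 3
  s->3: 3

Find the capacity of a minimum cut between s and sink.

2

Max flow = 2 (via 2 augmenting paths).
In the residual at optimum, the set reachable from s is {1, 2, 3, s}.
Cut edges: 3->0 (cap 1), 1->sink (cap 1). Sum = 2.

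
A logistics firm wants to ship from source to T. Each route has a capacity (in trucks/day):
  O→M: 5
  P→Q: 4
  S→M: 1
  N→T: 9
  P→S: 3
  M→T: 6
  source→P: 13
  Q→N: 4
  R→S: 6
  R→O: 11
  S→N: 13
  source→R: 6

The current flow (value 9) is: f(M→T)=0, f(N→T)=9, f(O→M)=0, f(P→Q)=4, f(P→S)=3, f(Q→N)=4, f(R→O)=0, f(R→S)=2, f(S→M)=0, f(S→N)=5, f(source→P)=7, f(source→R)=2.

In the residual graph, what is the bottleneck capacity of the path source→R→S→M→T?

1

Residual capacities along the path: source→R: 4, R→S: 4, S→M: 1, M→T: 6.
Minimum is 1.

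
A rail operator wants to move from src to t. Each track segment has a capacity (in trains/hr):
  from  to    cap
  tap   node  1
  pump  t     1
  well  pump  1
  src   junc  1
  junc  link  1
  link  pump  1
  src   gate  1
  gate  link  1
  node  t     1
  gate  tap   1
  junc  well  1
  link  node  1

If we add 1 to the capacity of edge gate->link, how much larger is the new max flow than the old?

0

Original max flow = 2.
Edge gate->link does not cross the min cut (source side {src}), so extra capacity there cannot help.
New max flow = 2. Increase = 0.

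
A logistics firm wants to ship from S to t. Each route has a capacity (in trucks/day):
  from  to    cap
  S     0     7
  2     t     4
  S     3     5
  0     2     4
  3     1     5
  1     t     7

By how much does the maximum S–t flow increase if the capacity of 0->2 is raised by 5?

Original max flow = 9.
Even with extra capacity on 0->2, another cut of capacity 9 remains binding.
New max flow = 9. Increase = 0.

0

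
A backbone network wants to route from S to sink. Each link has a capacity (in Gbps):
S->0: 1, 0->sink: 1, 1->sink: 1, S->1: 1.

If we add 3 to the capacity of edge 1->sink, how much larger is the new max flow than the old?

0

Original max flow = 2.
Edge 1->sink does not cross the min cut (source side {S}), so extra capacity there cannot help.
New max flow = 2. Increase = 0.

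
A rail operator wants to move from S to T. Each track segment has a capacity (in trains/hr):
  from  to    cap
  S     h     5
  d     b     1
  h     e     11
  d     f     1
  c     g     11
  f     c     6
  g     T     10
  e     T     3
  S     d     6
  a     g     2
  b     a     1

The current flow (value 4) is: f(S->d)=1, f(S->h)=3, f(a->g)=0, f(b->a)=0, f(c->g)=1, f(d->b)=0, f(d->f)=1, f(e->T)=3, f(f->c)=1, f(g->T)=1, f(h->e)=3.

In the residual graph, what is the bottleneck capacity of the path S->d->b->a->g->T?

Residual capacities along the path: S->d: 5, d->b: 1, b->a: 1, a->g: 2, g->T: 9.
Minimum is 1.

1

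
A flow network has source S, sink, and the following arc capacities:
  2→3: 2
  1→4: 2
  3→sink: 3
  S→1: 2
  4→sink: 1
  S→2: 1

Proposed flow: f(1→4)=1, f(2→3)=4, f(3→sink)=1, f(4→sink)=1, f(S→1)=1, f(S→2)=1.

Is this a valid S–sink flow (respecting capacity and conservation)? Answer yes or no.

No

Capacity violated on 2→3: flow 4 > capacity 2.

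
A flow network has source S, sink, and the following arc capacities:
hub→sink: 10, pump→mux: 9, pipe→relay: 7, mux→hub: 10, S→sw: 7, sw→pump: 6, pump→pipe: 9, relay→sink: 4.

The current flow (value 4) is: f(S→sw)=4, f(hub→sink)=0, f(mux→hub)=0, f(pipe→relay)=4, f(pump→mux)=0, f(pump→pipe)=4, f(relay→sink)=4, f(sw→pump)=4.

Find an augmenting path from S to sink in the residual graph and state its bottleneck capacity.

Residual along S→sw→pump→mux→hub→sink: S→sw: 3, sw→pump: 2, pump→mux: 9, mux→hub: 10, hub→sink: 10.
Bottleneck = min = 2.

S→sw→pump→mux→hub→sink, bottleneck 2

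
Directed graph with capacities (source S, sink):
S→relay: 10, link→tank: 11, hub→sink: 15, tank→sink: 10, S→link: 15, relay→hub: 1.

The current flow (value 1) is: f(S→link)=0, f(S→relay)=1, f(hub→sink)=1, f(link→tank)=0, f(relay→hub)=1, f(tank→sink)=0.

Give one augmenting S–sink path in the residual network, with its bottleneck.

Residual along S→link→tank→sink: S→link: 15, link→tank: 11, tank→sink: 10.
Bottleneck = min = 10.

S→link→tank→sink, bottleneck 10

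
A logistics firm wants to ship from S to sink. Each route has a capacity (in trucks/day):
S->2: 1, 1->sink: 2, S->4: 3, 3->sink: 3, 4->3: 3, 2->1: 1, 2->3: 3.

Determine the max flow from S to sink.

4

Augment S->4->3->sink: bottleneck 3. Total 3.
Augment S->2->1->sink: bottleneck 1. Total 4.
No augmenting path remains in the residual graph.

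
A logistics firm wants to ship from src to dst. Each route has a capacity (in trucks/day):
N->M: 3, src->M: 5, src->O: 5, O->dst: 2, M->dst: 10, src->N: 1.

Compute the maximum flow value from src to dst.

Augment src->M->dst: bottleneck 5. Total 5.
Augment src->O->dst: bottleneck 2. Total 7.
Augment src->N->M->dst: bottleneck 1. Total 8.
No augmenting path remains in the residual graph.

8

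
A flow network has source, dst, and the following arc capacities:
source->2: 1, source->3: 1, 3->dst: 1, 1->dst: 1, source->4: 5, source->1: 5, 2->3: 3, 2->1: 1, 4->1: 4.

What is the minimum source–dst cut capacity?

Max flow = 2 (via 2 augmenting paths).
In the residual at optimum, the set reachable from source is {1, 2, 3, 4, source}.
Cut edges: 3->dst (cap 1), 1->dst (cap 1). Sum = 2.

2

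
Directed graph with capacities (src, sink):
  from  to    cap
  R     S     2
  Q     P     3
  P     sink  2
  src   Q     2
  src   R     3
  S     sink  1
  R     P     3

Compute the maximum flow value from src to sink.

Augment src→Q→P→sink: bottleneck 2. Total 2.
Augment src→R→S→sink: bottleneck 1. Total 3.
No augmenting path remains in the residual graph.

3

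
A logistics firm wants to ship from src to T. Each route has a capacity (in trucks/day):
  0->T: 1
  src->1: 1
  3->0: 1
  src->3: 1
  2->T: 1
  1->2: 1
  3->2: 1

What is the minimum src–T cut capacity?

2

Max flow = 2 (via 2 augmenting paths).
In the residual at optimum, the set reachable from src is {src}.
Cut edges: src->1 (cap 1), src->3 (cap 1). Sum = 2.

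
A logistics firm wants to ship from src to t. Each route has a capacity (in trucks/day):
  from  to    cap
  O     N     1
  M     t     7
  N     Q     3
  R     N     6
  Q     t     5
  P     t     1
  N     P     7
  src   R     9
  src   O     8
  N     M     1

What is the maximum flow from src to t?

Augment src->O->N->Q->t: bottleneck 1. Total 1.
Augment src->R->N->Q->t: bottleneck 2. Total 3.
Augment src->R->N->M->t: bottleneck 1. Total 4.
Augment src->R->N->P->t: bottleneck 1. Total 5.
No augmenting path remains in the residual graph.

5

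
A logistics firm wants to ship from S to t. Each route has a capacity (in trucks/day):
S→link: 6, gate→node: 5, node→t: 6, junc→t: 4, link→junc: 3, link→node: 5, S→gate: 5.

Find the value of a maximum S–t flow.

9

Augment S→link→junc→t: bottleneck 3. Total 3.
Augment S→link→node→t: bottleneck 3. Total 6.
Augment S→gate→node→t: bottleneck 3. Total 9.
No augmenting path remains in the residual graph.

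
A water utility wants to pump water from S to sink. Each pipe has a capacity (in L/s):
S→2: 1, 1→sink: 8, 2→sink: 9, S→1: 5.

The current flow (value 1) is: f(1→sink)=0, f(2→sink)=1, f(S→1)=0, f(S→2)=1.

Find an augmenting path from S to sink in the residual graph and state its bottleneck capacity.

S→1→sink, bottleneck 5

Residual along S→1→sink: S→1: 5, 1→sink: 8.
Bottleneck = min = 5.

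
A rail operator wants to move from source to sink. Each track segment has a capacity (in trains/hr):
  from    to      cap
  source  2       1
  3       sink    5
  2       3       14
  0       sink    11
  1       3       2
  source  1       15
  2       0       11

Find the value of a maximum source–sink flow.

Augment source->2->0->sink: bottleneck 1. Total 1.
Augment source->1->3->sink: bottleneck 2. Total 3.
No augmenting path remains in the residual graph.

3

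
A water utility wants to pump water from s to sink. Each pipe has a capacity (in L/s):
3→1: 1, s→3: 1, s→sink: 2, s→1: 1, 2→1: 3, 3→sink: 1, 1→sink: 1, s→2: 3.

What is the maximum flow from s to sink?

Augment s→sink: bottleneck 2. Total 2.
Augment s→3→sink: bottleneck 1. Total 3.
Augment s→1→sink: bottleneck 1. Total 4.
No augmenting path remains in the residual graph.

4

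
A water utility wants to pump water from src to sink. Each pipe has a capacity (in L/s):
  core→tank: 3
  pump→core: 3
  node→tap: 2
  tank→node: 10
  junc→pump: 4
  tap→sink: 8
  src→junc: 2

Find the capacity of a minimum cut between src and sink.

2

Max flow = 2 (via 1 augmenting path).
In the residual at optimum, the set reachable from src is {src}.
Cut edges: src→junc (cap 2). Sum = 2.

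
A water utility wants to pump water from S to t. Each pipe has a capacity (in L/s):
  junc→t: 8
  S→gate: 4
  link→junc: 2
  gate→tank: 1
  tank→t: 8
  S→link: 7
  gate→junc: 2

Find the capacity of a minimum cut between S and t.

Max flow = 5 (via 3 augmenting paths).
In the residual at optimum, the set reachable from S is {S, gate, link}.
Cut edges: link→junc (cap 2), gate→junc (cap 2), gate→tank (cap 1). Sum = 5.

5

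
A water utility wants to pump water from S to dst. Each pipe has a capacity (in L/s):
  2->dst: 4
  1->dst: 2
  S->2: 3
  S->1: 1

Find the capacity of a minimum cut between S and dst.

4

Max flow = 4 (via 2 augmenting paths).
In the residual at optimum, the set reachable from S is {S}.
Cut edges: S->2 (cap 3), S->1 (cap 1). Sum = 4.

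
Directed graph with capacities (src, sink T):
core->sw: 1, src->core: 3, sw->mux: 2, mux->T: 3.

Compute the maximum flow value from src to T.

Augment src->core->sw->mux->T: bottleneck 1. Total 1.
No augmenting path remains in the residual graph.

1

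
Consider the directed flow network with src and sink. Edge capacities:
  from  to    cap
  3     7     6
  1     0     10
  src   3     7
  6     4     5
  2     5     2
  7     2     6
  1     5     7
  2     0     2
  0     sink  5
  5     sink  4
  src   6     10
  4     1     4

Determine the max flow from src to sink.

Augment src→6→4→1→0→sink: bottleneck 4. Total 4.
Augment src→3→7→2→0→sink: bottleneck 1. Total 5.
Augment src→3→7→2→5→sink: bottleneck 2. Total 7.
Augment src→3→7→2→0→1→5→sink: bottleneck 1. Total 8.
No augmenting path remains in the residual graph.

8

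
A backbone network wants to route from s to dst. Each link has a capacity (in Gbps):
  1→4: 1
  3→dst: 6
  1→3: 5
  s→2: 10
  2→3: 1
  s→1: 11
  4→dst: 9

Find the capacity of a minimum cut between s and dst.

Max flow = 7 (via 3 augmenting paths).
In the residual at optimum, the set reachable from s is {1, 2, s}.
Cut edges: 1→4 (cap 1), 1→3 (cap 5), 2→3 (cap 1). Sum = 7.

7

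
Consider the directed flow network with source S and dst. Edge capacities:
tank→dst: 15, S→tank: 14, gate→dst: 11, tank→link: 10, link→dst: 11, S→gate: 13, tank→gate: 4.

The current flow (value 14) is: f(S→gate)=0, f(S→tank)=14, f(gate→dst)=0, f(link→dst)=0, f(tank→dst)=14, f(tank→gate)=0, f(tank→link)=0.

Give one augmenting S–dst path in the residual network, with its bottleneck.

Residual along S→gate→dst: S→gate: 13, gate→dst: 11.
Bottleneck = min = 11.

S→gate→dst, bottleneck 11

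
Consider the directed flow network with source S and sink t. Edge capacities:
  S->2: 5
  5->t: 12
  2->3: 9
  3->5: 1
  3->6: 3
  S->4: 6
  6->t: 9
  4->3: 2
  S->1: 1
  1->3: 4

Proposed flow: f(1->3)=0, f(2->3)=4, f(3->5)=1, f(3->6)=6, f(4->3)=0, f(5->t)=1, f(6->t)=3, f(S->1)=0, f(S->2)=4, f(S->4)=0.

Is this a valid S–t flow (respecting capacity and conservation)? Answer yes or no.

No

Capacity violated on 3->6: flow 6 > capacity 3.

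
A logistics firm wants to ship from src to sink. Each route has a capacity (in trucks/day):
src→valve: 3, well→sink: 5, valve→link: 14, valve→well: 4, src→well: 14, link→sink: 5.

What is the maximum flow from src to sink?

8

Augment src→well→sink: bottleneck 5. Total 5.
Augment src→valve→link→sink: bottleneck 3. Total 8.
No augmenting path remains in the residual graph.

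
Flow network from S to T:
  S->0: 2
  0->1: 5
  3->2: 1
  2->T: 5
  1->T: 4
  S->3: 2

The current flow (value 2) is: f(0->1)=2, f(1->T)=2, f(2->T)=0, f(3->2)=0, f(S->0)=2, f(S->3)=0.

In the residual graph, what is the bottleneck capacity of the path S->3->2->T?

1

Residual capacities along the path: S->3: 2, 3->2: 1, 2->T: 5.
Minimum is 1.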